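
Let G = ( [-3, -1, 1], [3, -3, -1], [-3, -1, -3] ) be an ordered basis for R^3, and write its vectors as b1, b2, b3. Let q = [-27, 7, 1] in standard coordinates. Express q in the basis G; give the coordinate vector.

We seek scalars with c_1 b1 + ... + c_3 b3 = q; equivalently solve M c = q where the columns of M are b1, ..., b3.
Solving this 3x3 system gives c = (3, -4, 2).
Check: 3b1 - 4b2 + 2b3 = [-27, 7, 1].

[3, -4, 2]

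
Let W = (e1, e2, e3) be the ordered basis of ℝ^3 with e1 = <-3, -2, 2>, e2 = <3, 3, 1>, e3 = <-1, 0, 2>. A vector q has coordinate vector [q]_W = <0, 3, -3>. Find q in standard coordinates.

<12, 9, -3>

By definition q = 0·e1 + 3e2 - 3e3.
Summing componentwise gives <12, 9, -3>.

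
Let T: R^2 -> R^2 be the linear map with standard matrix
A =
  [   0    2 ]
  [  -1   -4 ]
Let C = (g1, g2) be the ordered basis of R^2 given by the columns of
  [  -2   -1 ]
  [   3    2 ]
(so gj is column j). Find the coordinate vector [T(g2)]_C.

[-1, -2]

Column 2 of [T]_C is the C-coordinate vector of T(g2).
In standard coordinates T(g2) = A g2 = [4, -7].
Converting to C: [4, -7] = -g1 - 2g2, so the coordinate vector is [-1, -2].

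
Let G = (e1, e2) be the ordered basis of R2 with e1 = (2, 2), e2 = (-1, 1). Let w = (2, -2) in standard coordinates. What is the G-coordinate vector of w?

(0, -2)

[w]_G is the unique c with M c = w, where M has columns e1, e2.
System: 2c_1 - c_2 = 2, 2c_1 + c_2 = -2; solving gives c_1 = 0, c_2 = -2.
Check: 0·e1 - 2e2 = (2, -2).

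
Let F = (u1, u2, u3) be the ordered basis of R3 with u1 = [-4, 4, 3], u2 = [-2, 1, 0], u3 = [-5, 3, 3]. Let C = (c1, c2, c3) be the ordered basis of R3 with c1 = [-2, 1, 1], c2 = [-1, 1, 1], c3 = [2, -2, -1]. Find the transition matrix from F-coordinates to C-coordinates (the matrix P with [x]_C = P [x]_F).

Column j of P is [uj]_C, since P maps F-coordinates to C-coordinates.
Expressing u1 in C: u1 = 0·c1 + 2c2 - c3, so column 1 of P is [0, 2, -1].
Doing the same for each uj gives P = [[0, 1, 2], [2, -2, 1], [-1, -1, 0]].

[[0, 1, 2], [2, -2, 1], [-1, -1, 0]]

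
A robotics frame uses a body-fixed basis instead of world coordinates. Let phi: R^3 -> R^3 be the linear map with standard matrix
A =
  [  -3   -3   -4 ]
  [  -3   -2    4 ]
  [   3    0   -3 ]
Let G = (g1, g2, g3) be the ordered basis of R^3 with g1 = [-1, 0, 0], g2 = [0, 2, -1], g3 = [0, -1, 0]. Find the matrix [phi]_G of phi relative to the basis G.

[[-3, 2, -3], [3, -3, 0], [3, 2, -2]]

Let P have columns g1, ..., g3. Then [phi]_G = P^(-1) A P.
Here det P = 1, so P^(-1) is integer; computing A P first and then P^(-1)(A P) gives [[-3, 2, -3], [3, -3, 0], [3, 2, -2]].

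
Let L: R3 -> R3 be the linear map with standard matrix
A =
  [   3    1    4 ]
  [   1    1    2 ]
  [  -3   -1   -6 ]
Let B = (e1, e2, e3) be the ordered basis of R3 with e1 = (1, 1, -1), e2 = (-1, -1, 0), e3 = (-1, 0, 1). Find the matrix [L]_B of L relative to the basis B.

With P the matrix whose columns are e1, ..., e3, [L]_B = P^(-1) A P.
Column by column: L(e1) = A e1 = (0, 0, 2); its B-coordinates (-2, -2, 0) give column 1.
Continuing for each basis vector yields [L]_B = [[-2, -2, 3], [-2, 0, 2], [0, 2, 0]].

[[-2, -2, 3], [-2, 0, 2], [0, 2, 0]]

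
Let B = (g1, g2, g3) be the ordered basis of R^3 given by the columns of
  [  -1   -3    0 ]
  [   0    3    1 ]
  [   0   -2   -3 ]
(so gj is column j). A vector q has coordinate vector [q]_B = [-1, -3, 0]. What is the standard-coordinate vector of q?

The coordinates say q = -g1 - 3g2 + 0·g3; adding the scaled basis vectors gives [10, -9, 6].

[10, -9, 6]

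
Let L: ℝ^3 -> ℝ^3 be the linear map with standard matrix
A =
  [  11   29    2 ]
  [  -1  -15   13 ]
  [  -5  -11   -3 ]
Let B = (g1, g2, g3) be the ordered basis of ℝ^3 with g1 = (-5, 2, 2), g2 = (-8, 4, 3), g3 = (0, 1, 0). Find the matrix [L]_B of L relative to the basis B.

With P the matrix whose columns are g1, ..., g3, [L]_B = P^(-1) A P.
Column by column: L(g1) = A g1 = (7, 1, -3); its B-coordinates (-3, 1, 3) give column 1.
Continuing for each basis vector yields [L]_B = [[-3, -2, -1], [1, -3, -3], [3, 3, -1]].

[[-3, -2, -1], [1, -3, -3], [3, 3, -1]]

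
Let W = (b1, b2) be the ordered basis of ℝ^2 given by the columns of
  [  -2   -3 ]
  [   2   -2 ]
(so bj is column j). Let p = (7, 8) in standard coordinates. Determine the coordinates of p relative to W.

We seek scalars with c_1 b1 + c_2 b2 = p; equivalently solve M c = p where the columns of M are b1, b2.
System: -2c_1 - 3c_2 = 7, 2c_1 - 2c_2 = 8; solving gives c_1 = 1, c_2 = -3.
Check: b1 - 3b2 = (7, 8).

(1, -3)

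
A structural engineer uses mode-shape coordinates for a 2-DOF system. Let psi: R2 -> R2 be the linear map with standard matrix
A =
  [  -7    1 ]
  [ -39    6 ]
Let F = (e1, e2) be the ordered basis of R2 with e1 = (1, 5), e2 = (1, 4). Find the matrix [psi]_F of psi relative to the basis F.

Let P have columns e1, e2. Then [psi]_F = P^(-1) A P.
Here det P = -1, so P^(-1) is integer; computing A P first and then P^(-1)(A P) gives [[-1, -3], [-1, 0]].

[[-1, -3], [-1, 0]]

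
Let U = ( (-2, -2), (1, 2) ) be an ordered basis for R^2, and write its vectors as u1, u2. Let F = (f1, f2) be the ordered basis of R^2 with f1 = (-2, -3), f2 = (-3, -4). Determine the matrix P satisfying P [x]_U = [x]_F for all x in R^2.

[[-2, -2], [2, 1]]

Take x = uj: its U-coordinates are the j-th standard unit vector, so P e_j — column j of P — equals [uj]_F.
u1 = -2f1 + 2f2, giving column 1 = (-2, 2); repeating for each j gives P = [[-2, -2], [2, 1]].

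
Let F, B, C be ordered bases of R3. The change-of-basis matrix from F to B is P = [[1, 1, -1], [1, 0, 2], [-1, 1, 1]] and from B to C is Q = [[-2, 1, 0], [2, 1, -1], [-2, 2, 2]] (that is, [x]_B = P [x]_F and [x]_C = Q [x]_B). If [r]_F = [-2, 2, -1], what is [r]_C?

First [r]_B = P [r]_F = [1, -4, 3].
Then [r]_C = Q [r]_B = [-6, -5, -4].

[-6, -5, -4]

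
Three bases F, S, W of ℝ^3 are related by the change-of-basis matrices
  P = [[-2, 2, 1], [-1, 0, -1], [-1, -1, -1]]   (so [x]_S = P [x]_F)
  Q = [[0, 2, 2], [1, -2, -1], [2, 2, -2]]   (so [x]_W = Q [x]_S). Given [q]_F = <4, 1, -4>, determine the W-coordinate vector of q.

Apply P to get S-coordinates <-10, 0, -1>, then Q to get W-coordinates.
The result is [q]_W = <-2, -9, -18>.

<-2, -9, -18>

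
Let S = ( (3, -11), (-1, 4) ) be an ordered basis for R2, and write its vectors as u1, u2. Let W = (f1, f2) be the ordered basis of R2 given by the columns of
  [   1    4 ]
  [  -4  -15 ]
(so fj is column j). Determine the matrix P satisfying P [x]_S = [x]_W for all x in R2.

Take x = uj: its S-coordinates are the j-th standard unit vector, so P e_j — column j of P — equals [uj]_W.
u1 = -f1 + f2, giving column 1 = (-1, 1); repeating for each j gives P = [[-1, -1], [1, 0]].

[[-1, -1], [1, 0]]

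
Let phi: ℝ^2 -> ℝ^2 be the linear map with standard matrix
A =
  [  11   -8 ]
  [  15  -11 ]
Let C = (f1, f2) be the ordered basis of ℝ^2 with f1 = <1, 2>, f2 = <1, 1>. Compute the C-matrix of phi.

[[-2, 1], [-3, 2]]

The j-th column of [phi]_C is [phi(fj)]_C.
phi(f1) = A f1 = <-5, -7> = -2f1 - 3f2, so column 1 is <-2, -3>.
Repeating for f2 and assembling the columns gives [[-2, 1], [-3, 2]].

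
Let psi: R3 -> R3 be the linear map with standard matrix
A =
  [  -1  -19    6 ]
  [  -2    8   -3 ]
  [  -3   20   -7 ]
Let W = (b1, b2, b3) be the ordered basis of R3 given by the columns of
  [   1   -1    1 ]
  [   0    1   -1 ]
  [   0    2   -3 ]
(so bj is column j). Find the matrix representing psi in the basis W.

[[-3, -2, -1], [-3, 3, -1], [-1, -1, 0]]

With P the matrix whose columns are b1, ..., b3, [psi]_W = P^(-1) A P.
Column by column: psi(b1) = A b1 = (-1, -2, -3); its W-coordinates (-3, -3, -1) give column 1.
Continuing for each basis vector yields [psi]_W = [[-3, -2, -1], [-3, 3, -1], [-1, -1, 0]].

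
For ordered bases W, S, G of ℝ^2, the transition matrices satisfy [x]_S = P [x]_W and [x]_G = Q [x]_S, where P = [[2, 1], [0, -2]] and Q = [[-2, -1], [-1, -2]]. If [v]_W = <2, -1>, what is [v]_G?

Composing the changes, [v]_G = Q P [v]_W.
Q P = [[-4, 0], [-2, 3]]; applying this to <2, -1> gives <-8, -7>.

<-8, -7>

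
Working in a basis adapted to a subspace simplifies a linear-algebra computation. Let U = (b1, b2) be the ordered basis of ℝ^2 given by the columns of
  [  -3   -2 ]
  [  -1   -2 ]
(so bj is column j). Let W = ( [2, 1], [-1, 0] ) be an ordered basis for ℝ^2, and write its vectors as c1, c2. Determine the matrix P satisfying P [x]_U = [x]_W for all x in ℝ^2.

[[-1, -2], [1, -2]]

Column j of P is [bj]_W, since P maps U-coordinates to W-coordinates.
Expressing b1 in W: b1 = -c1 + c2, so column 1 of P is [-1, 1].
Doing the same for each bj gives P = [[-1, -2], [1, -2]].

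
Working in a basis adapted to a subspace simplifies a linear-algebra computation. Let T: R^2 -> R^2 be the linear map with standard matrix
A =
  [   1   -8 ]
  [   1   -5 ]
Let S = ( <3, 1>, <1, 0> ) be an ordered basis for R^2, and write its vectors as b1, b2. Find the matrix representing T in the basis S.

With P the matrix whose columns are b1, b2, [T]_S = P^(-1) A P.
Column by column: T(b1) = A b1 = <-5, -2>; its S-coordinates <-2, 1> give column 1.
Continuing for each basis vector yields [T]_S = [[-2, 1], [1, -2]].

[[-2, 1], [1, -2]]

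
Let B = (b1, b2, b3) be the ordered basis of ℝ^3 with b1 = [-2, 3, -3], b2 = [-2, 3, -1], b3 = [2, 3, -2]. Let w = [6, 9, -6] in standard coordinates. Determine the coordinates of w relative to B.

[0, 0, 3]

Write w = c_1 b1 + ... + c_3 b3 and solve for the c_i.
Row-reducing the augmented matrix [M | w] gives c = (0, 0, 3).
Check: 0·b1 + 0·b2 + 3b3 = [6, 9, -6].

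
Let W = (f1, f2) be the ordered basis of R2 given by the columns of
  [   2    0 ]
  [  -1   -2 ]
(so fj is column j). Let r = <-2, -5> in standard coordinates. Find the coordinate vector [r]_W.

We seek scalars with c_1 f1 + c_2 f2 = r; equivalently solve M c = r where the columns of M are f1, f2.
System: 2c_1 + 0c_2 = -2, -c_1 - 2c_2 = -5; solving gives c_1 = -1, c_2 = 3.
Check: -f1 + 3f2 = <-2, -5>.

<-1, 3>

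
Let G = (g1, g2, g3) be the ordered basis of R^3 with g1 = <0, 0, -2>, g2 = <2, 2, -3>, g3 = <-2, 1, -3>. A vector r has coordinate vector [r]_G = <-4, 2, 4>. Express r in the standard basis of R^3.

<-4, 8, -10>

The coordinates say r = -4g1 + 2g2 + 4g3; adding the scaled basis vectors gives <-4, 8, -10>.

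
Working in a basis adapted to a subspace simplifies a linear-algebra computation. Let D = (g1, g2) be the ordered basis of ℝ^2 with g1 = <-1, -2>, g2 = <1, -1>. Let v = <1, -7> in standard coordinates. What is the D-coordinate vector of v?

We seek scalars with c_1 g1 + c_2 g2 = v; equivalently solve M c = v where the columns of M are g1, g2.
System: -c_1 + c_2 = 1, -2c_1 - c_2 = -7; solving gives c_1 = 2, c_2 = 3.
Check: 2g1 + 3g2 = <1, -7>.

<2, 3>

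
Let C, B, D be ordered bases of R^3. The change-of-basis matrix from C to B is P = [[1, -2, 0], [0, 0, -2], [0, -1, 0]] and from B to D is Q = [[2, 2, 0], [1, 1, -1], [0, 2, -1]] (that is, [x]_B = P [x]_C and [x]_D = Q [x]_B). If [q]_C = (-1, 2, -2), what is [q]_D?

First [q]_B = P [q]_C = (-5, 4, -2).
Then [q]_D = Q [q]_B = (-2, 1, 10).

(-2, 1, 10)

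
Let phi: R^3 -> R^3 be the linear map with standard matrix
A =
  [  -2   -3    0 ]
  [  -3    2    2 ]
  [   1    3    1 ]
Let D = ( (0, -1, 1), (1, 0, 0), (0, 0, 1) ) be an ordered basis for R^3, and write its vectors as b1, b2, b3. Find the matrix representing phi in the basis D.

The j-th column of [phi]_D is [phi(bj)]_D.
phi(b1) = A b1 = (3, 0, -2) = 0·b1 + 3b2 - 2b3, so column 1 is (0, 3, -2).
Repeating for b2, b3 and assembling the columns gives [[0, 3, -2], [3, -2, 0], [-2, -2, 3]].

[[0, 3, -2], [3, -2, 0], [-2, -2, 3]]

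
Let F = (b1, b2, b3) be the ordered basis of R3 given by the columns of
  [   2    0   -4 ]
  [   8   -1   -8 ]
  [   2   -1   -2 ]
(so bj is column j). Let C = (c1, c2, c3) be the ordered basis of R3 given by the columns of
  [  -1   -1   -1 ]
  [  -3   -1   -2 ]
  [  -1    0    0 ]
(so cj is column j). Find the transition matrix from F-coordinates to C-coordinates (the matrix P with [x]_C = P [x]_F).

[[-2, 1, 2], [2, 0, 2], [-2, -1, 0]]

Column j of P is [bj]_C, since P maps F-coordinates to C-coordinates.
Expressing b1 in C: b1 = -2c1 + 2c2 - 2c3, so column 1 of P is [-2, 2, -2].
Doing the same for each bj gives P = [[-2, 1, 2], [2, 0, 2], [-2, -1, 0]].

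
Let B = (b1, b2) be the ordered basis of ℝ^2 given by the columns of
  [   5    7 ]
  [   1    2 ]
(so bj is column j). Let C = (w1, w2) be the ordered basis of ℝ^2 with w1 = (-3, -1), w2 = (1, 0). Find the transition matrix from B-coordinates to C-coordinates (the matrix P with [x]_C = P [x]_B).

Column j of P is [bj]_C, since P maps B-coordinates to C-coordinates.
Expressing b1 in C: b1 = -w1 + 2w2, so column 1 of P is (-1, 2).
Doing the same for each bj gives P = [[-1, -2], [2, 1]].

[[-1, -2], [2, 1]]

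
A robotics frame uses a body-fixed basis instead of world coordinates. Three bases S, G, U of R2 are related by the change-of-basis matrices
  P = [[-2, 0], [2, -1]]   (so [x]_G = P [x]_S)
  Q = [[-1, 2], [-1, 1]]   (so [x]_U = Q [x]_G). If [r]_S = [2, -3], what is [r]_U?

[18, 11]

Apply P to get G-coordinates [-4, 7], then Q to get U-coordinates.
The result is [r]_U = [18, 11].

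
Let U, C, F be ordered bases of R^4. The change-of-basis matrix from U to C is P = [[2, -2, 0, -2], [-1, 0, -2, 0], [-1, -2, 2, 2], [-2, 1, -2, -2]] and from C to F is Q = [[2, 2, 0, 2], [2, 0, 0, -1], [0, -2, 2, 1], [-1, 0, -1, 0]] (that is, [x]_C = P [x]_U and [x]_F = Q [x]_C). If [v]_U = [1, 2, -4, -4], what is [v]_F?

Apply P to get C-coordinates [6, 7, -21, 16], then Q to get F-coordinates.
The result is [v]_F = [58, -4, -40, 15].

[58, -4, -40, 15]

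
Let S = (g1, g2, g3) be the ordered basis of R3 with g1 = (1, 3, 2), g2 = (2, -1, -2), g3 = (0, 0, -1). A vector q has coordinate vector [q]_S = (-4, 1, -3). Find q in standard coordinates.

(-2, -13, -7)

The coordinates say q = -4g1 + g2 - 3g3; adding the scaled basis vectors gives (-2, -13, -7).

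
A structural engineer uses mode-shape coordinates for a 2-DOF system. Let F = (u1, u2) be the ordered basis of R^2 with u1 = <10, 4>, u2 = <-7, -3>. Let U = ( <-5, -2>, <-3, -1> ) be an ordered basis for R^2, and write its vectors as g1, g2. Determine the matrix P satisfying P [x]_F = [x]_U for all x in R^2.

Take x = uj: its F-coordinates are the j-th standard unit vector, so P e_j — column j of P — equals [uj]_U.
u1 = -2g1 + 0·g2, giving column 1 = <-2, 0>; repeating for each j gives P = [[-2, 2], [0, -1]].

[[-2, 2], [0, -1]]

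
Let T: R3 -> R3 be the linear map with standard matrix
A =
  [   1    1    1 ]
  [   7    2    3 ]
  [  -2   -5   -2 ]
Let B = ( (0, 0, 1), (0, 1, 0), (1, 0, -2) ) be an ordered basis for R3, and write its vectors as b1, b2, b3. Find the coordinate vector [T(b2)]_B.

Compute T(b2) = A b2 = (1, 2, -5) in standard coordinates.
Then write this in B-coordinates: solve for y in y_1 b1 + ... + y_3 b3 = (1, 2, -5).
This gives y = (-3, 2, 1), which is column 2 of [T]_B.

(-3, 2, 1)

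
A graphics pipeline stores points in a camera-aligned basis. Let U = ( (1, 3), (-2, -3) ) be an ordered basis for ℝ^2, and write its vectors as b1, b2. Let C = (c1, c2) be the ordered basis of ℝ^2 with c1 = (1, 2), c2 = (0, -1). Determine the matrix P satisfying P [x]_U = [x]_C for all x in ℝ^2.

Let M have columns bj and N have columns cj. Then for every x, N [x]_C = x = M [x]_U, so P = N^(-1) M.
Since det N = -1, N^(-1) has integer entries; multiplying gives P = [[1, -2], [-1, -1]].

[[1, -2], [-1, -1]]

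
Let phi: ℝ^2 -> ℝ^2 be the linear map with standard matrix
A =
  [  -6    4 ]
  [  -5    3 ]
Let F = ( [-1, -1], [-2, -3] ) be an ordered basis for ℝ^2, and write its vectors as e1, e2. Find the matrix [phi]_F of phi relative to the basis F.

[[-2, 2], [0, -1]]

The j-th column of [phi]_F is [phi(ej)]_F.
phi(e1) = A e1 = [2, 2] = -2e1 + 0·e2, so column 1 is [-2, 0].
Repeating for e2 and assembling the columns gives [[-2, 2], [0, -1]].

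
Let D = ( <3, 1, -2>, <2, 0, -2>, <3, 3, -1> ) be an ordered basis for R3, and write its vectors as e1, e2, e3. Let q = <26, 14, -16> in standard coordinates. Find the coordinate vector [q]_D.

We seek scalars with c_1 e1 + ... + c_3 e3 = q; equivalently solve M c = q where the columns of M are e1, ..., e3.
Gaussian elimination on [M | q] yields c = (2, 4, 4).
Check: 2e1 + 4e2 + 4e3 = <26, 14, -16>.

<2, 4, 4>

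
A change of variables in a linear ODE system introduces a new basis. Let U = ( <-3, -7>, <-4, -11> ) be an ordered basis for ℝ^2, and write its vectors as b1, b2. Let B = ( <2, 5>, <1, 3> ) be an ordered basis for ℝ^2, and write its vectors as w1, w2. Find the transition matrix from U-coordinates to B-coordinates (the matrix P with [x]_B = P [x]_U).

Let M have columns bj and N have columns wj. Then for every x, N [x]_B = x = M [x]_U, so P = N^(-1) M.
Since det N = 1, N^(-1) has integer entries; multiplying gives P = [[-2, -1], [1, -2]].

[[-2, -1], [1, -2]]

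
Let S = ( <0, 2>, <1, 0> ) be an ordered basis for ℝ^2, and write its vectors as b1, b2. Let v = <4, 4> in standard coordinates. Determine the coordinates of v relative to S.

We seek scalars with c_1 b1 + c_2 b2 = v; equivalently solve M c = v where the columns of M are b1, b2.
System: 0c_1 + c_2 = 4, 2c_1 + 0c_2 = 4; solving gives c_1 = 2, c_2 = 4.
Check: 2b1 + 4b2 = <4, 4>.

<2, 4>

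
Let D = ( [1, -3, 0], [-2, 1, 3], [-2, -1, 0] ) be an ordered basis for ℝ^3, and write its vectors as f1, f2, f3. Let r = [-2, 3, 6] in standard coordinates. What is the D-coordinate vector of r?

[r]_D is the unique c with M c = r, where M has columns f1, ..., f3.
Row-reducing the augmented matrix [M | r] gives c = (0, 2, -1).
Check: 0·f1 + 2f2 - f3 = [-2, 3, 6].

[0, 2, -1]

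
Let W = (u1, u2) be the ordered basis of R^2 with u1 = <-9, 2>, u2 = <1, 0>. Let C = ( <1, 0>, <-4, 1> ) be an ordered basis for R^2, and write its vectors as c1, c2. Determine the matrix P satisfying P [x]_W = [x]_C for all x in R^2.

[[-1, 1], [2, 0]]

Let M have columns uj and N have columns cj. Then for every x, N [x]_C = x = M [x]_W, so P = N^(-1) M.
Since det N = 1, N^(-1) has integer entries; multiplying gives P = [[-1, 1], [2, 0]].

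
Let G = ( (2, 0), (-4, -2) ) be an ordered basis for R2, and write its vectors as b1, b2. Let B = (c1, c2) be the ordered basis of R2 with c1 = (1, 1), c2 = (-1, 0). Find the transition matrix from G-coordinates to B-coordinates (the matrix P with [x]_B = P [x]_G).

[[0, -2], [-2, 2]]

Take x = bj: its G-coordinates are the j-th standard unit vector, so P e_j — column j of P — equals [bj]_B.
b1 = 0·c1 - 2c2, giving column 1 = (0, -2); repeating for each j gives P = [[0, -2], [-2, 2]].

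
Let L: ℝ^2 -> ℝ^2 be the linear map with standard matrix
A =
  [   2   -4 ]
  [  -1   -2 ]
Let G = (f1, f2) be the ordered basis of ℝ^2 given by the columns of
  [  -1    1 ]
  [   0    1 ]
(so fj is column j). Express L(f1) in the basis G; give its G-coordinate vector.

Column 1 of [L]_G is the G-coordinate vector of L(f1).
In standard coordinates L(f1) = A f1 = [-2, 1].
Converting to G: [-2, 1] = 3f1 + f2, so the coordinate vector is [3, 1].

[3, 1]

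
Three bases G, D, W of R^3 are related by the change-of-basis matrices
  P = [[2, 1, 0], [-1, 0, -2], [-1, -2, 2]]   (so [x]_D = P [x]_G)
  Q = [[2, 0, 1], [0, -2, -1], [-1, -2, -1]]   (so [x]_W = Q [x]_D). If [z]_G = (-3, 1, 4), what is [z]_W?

Composing the changes, [z]_W = Q P [z]_G.
Q P = [[3, 0, 2], [3, 2, 2], [1, 1, 2]]; applying this to (-3, 1, 4) gives (-1, 1, 6).

(-1, 1, 6)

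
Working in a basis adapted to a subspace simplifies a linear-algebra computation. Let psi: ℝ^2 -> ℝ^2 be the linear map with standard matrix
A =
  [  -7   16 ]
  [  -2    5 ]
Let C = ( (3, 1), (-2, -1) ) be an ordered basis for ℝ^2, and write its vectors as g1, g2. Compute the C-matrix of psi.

[[-3, 0], [-2, 1]]

With P the matrix whose columns are g1, g2, [psi]_C = P^(-1) A P.
Column by column: psi(g1) = A g1 = (-5, -1); its C-coordinates (-3, -2) give column 1.
Continuing for each basis vector yields [psi]_C = [[-3, 0], [-2, 1]].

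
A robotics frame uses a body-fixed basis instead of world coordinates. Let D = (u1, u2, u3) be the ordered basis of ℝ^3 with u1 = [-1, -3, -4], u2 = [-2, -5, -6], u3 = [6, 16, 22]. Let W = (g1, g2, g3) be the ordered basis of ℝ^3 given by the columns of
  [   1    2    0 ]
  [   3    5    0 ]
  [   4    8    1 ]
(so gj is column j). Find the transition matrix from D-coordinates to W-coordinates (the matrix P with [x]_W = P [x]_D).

[[-1, 0, 2], [0, -1, 2], [0, 2, -2]]

Take x = uj: its D-coordinates are the j-th standard unit vector, so P e_j — column j of P — equals [uj]_W.
u1 = -g1 + 0·g2 + 0·g3, giving column 1 = [-1, 0, 0]; repeating for each j gives P = [[-1, 0, 2], [0, -1, 2], [0, 2, -2]].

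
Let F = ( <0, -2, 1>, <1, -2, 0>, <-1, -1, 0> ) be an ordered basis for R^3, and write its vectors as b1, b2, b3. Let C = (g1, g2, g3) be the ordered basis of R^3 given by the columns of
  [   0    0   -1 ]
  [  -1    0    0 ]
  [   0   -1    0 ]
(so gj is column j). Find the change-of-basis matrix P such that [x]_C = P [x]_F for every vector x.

Let M have columns bj and N have columns gj. Then for every x, N [x]_C = x = M [x]_F, so P = N^(-1) M.
Since det N = -1, N^(-1) has integer entries; multiplying gives P = [[2, 2, 1], [-1, 0, 0], [0, -1, 1]].

[[2, 2, 1], [-1, 0, 0], [0, -1, 1]]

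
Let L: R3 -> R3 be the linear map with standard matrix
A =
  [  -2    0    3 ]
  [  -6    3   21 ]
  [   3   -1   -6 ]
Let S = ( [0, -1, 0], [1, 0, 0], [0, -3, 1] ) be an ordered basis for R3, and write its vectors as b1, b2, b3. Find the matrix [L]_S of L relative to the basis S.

Let P have columns b1, ..., b3. Then [L]_S = P^(-1) A P.
Here det P = 1, so P^(-1) is integer; computing A P first and then P^(-1)(A P) gives [[0, -3, -3], [0, -2, 3], [1, 3, -3]].

[[0, -3, -3], [0, -2, 3], [1, 3, -3]]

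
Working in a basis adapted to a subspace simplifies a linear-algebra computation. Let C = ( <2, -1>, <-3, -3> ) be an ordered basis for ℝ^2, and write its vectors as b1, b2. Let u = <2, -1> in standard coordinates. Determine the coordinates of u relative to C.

<1, 0>

[u]_C is the unique c with M c = u, where M has columns b1, b2.
System: 2c_1 - 3c_2 = 2, -c_1 - 3c_2 = -1; solving gives c_1 = 1, c_2 = 0.
Check: b1 + 0·b2 = <2, -1>.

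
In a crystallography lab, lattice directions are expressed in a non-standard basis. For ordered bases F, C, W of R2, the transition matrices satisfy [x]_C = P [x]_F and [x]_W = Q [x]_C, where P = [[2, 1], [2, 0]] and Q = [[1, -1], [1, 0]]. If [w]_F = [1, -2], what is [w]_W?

First [w]_C = P [w]_F = [0, 2].
Then [w]_W = Q [w]_C = [-2, 0].

[-2, 0]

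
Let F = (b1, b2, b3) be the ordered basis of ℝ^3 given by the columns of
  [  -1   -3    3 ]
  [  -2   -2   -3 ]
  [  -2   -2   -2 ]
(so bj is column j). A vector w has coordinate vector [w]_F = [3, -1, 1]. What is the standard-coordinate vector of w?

[3, -7, -6]

w = M [w]_F, where M has columns b1, ..., b3.
Carrying out the matrix-vector product, w = [3, -7, -6].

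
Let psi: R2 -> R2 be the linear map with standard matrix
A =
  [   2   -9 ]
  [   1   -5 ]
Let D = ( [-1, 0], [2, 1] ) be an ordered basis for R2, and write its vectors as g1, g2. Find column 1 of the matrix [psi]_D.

Compute psi(g1) = A g1 = [-2, -1] in standard coordinates.
Then write this in D-coordinates: solve for y in y_1 g1 + y_2 g2 = [-2, -1].
This gives y = [0, -1], which is column 1 of [psi]_D.

[0, -1]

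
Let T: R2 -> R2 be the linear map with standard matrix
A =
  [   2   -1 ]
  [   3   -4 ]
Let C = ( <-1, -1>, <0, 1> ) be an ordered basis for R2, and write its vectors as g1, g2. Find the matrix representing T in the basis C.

With P the matrix whose columns are g1, g2, [T]_C = P^(-1) A P.
Column by column: T(g1) = A g1 = <-1, 1>; its C-coordinates <1, 2> give column 1.
Continuing for each basis vector yields [T]_C = [[1, 1], [2, -3]].

[[1, 1], [2, -3]]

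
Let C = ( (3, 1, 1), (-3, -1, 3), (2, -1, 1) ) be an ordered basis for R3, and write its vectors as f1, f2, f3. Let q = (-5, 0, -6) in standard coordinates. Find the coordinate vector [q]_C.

(-2, -1, -1)

Write q = c_1 f1 + ... + c_3 f3 and solve for the c_i.
Gaussian elimination on [M | q] yields c = (-2, -1, -1).
Check: -2f1 - f2 - f3 = (-5, 0, -6).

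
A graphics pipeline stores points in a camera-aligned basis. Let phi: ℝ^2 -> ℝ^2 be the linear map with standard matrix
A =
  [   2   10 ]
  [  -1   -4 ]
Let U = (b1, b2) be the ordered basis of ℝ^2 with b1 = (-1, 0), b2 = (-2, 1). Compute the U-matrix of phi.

With P the matrix whose columns are b1, b2, [phi]_U = P^(-1) A P.
Column by column: phi(b1) = A b1 = (-2, 1); its U-coordinates (0, 1) give column 1.
Continuing for each basis vector yields [phi]_U = [[0, -2], [1, -2]].

[[0, -2], [1, -2]]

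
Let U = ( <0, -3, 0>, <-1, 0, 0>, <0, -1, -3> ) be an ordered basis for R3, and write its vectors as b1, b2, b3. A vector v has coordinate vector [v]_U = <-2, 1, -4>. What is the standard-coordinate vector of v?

By definition v = -2b1 + b2 - 4b3.
Summing componentwise gives <-1, 10, 12>.

<-1, 10, 12>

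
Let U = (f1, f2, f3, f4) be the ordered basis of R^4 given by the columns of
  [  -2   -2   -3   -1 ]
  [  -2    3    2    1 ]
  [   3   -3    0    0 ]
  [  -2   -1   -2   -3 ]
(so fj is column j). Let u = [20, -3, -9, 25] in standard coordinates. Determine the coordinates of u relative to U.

We seek scalars with c_1 f1 + ... + c_4 f4 = u; equivalently solve M c = u where the columns of M are f1, ..., f4.
Gaussian elimination on [M | u] yields c = (-4, -1, -2, -4).
Check: -4f1 - f2 - 2f3 - 4f4 = [20, -3, -9, 25].

[-4, -1, -2, -4]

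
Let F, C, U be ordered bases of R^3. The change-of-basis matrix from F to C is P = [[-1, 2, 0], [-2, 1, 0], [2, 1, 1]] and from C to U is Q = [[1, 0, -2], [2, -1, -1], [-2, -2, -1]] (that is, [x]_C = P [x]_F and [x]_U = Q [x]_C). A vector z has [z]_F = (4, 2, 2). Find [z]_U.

(-24, -6, 0)

Composing the changes, [z]_U = Q P [z]_F.
Q P = [[-5, 0, -2], [-2, 2, -1], [4, -7, -1]]; applying this to (4, 2, 2) gives (-24, -6, 0).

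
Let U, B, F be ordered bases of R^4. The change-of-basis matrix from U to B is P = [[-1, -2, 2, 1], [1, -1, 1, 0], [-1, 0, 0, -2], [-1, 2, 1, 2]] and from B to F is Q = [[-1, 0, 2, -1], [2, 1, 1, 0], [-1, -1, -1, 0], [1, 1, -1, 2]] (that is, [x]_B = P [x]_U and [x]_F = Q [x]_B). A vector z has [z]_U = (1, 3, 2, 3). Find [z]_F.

(-27, -7, 7, 33)

First [z]_B = P [z]_U = (0, 0, -7, 13).
Then [z]_F = Q [z]_B = (-27, -7, 7, 33).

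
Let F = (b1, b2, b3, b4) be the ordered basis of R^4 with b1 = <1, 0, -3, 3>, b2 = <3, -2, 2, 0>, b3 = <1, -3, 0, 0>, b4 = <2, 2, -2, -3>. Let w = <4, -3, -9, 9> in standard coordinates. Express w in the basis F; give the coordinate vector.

<3, 0, 1, 0>

We seek scalars with c_1 b1 + ... + c_4 b4 = w; equivalently solve M c = w where the columns of M are b1, ..., b4.
Row-reducing the augmented matrix [M | w] gives c = (3, 0, 1, 0).
Check: 3b1 + 0·b2 + b3 + 0·b4 = <4, -3, -9, 9>.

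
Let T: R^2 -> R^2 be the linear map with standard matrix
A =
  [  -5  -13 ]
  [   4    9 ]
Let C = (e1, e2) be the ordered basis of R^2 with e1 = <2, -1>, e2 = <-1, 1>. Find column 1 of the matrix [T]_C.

<2, 1>

Column 1 of [T]_C is the C-coordinate vector of T(e1).
In standard coordinates T(e1) = A e1 = <3, -1>.
Converting to C: <3, -1> = 2e1 + e2, so the coordinate vector is <2, 1>.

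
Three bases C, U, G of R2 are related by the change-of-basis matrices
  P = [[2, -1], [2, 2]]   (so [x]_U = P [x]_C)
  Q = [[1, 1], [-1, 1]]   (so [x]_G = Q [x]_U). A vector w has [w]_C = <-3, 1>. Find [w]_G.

<-11, 3>

Apply P to get U-coordinates <-7, -4>, then Q to get G-coordinates.
The result is [w]_G = <-11, 3>.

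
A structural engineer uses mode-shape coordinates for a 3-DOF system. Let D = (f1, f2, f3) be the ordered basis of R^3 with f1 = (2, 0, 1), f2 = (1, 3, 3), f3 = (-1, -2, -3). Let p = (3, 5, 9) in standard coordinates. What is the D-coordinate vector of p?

(0, -1, -4)

Write p = c_1 f1 + ... + c_3 f3 and solve for the c_i.
Row-reducing the augmented matrix [M | p] gives c = (0, -1, -4).
Check: 0·f1 - f2 - 4f3 = (3, 5, 9).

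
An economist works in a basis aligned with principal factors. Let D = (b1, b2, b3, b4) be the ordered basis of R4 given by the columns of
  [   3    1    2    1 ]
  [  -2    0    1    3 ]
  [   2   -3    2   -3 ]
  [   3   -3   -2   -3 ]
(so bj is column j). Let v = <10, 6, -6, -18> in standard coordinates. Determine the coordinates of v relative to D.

<0, 3, 3, 1>

We seek scalars with c_1 b1 + ... + c_4 b4 = v; equivalently solve M c = v where the columns of M are b1, ..., b4.
Gaussian elimination on [M | v] yields c = (0, 3, 3, 1).
Check: 0·b1 + 3b2 + 3b3 + b4 = <10, 6, -6, -18>.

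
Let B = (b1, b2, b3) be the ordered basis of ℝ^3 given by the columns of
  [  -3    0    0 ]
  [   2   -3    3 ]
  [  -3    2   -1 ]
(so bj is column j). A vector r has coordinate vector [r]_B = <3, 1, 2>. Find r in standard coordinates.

r = M [r]_B, where M has columns b1, ..., b3.
Carrying out the matrix-vector product, r = <-9, 9, -9>.

<-9, 9, -9>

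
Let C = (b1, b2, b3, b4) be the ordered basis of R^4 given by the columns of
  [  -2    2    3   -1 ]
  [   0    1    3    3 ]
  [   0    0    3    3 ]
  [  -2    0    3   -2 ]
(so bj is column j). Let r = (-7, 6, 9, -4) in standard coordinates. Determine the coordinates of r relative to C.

(-1, -3, 0, 3)

Write r = c_1 b1 + ... + c_4 b4 and solve for the c_i.
Gaussian elimination on [M | r] yields c = (-1, -3, 0, 3).
Check: -b1 - 3b2 + 0·b3 + 3b4 = (-7, 6, 9, -4).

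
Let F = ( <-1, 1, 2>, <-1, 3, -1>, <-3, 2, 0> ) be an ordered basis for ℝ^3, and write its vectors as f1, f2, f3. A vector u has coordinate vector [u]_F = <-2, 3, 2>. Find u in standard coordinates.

The coordinates say u = -2f1 + 3f2 + 2f3; adding the scaled basis vectors gives <-7, 11, -7>.

<-7, 11, -7>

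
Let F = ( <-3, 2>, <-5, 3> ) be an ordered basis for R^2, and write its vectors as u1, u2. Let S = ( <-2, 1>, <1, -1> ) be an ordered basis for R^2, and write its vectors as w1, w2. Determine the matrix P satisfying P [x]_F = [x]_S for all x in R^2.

[[1, 2], [-1, -1]]

Take x = uj: its F-coordinates are the j-th standard unit vector, so P e_j — column j of P — equals [uj]_S.
u1 = w1 - w2, giving column 1 = <1, -1>; repeating for each j gives P = [[1, 2], [-1, -1]].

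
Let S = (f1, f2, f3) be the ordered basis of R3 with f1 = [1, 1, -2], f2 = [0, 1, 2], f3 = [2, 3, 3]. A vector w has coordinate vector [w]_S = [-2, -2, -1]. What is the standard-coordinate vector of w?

[-4, -7, -3]

The coordinates say w = -2f1 - 2f2 - f3; adding the scaled basis vectors gives [-4, -7, -3].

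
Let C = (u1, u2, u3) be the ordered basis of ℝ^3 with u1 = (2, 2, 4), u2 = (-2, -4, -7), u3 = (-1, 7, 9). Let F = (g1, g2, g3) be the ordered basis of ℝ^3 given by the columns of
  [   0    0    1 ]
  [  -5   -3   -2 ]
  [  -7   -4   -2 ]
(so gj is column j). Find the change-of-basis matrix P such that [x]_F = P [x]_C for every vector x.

Take x = uj: its C-coordinates are the j-th standard unit vector, so P e_j — column j of P — equals [uj]_F.
u1 = 0·g1 - 2g2 + 2g3, giving column 1 = (0, -2, 2); repeating for each j gives P = [[0, 1, -1], [-2, 1, 0], [2, -2, -1]].

[[0, 1, -1], [-2, 1, 0], [2, -2, -1]]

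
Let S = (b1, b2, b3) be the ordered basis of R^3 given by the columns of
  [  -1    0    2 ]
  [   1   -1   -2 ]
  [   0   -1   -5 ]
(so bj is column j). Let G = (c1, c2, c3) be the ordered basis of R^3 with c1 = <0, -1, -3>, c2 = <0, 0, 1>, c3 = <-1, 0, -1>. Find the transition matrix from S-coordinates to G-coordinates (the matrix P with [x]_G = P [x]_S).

Let M have columns bj and N have columns cj. Then for every x, N [x]_G = x = M [x]_S, so P = N^(-1) M.
Since det N = 1, N^(-1) has integer entries; multiplying gives P = [[-1, 1, 2], [-2, 2, -1], [1, 0, -2]].

[[-1, 1, 2], [-2, 2, -1], [1, 0, -2]]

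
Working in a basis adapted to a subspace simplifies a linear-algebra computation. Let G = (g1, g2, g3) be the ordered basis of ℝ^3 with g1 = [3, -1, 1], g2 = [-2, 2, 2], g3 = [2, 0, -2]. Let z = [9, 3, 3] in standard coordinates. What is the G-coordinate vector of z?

Write z = c_1 g1 + ... + c_3 g3 and solve for the c_i.
Row-reducing the augmented matrix [M | z] gives c = (3, 3, 3).
Check: 3g1 + 3g2 + 3g3 = [9, 3, 3].

[3, 3, 3]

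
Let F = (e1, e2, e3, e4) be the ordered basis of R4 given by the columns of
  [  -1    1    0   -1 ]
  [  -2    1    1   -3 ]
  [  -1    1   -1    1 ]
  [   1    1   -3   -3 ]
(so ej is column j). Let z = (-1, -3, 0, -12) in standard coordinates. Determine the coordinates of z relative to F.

(1, 2, 3, 2)

Write z = c_1 e1 + ... + c_4 e4 and solve for the c_i.
Solving this 4x4 system gives c = (1, 2, 3, 2).
Check: e1 + 2e2 + 3e3 + 2e4 = (-1, -3, 0, -12).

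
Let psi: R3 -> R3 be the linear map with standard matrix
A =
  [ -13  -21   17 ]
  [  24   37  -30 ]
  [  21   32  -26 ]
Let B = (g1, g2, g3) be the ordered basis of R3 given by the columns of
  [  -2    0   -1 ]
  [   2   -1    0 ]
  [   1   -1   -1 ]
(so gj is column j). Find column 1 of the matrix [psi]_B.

<-1, 2, 1>

Compute psi(g1) = A g1 = <1, -4, -4> in standard coordinates.
Then write this in B-coordinates: solve for y in y_1 g1 + ... + y_3 g3 = <1, -4, -4>.
This gives y = <-1, 2, 1>, which is column 1 of [psi]_B.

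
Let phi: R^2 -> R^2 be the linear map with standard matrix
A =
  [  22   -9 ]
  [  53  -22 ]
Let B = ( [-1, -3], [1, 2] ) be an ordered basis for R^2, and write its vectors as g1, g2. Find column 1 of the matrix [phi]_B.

Column 1 of [phi]_B is the B-coordinate vector of phi(g1).
In standard coordinates phi(g1) = A g1 = [5, 13].
Converting to B: [5, 13] = -3g1 + 2g2, so the coordinate vector is [-3, 2].

[-3, 2]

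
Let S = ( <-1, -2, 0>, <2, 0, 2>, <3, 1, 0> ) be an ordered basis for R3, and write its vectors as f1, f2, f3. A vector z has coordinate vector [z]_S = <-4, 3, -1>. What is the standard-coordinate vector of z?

<7, 7, 6>

By definition z = -4f1 + 3f2 - f3.
Summing componentwise gives <7, 7, 6>.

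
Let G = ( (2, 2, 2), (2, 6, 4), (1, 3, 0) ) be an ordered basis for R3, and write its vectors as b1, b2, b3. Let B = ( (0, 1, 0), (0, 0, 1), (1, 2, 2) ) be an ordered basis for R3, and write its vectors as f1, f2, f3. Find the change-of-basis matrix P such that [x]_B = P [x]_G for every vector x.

[[-2, 2, 1], [-2, 0, -2], [2, 2, 1]]

Column j of P is [bj]_B, since P maps G-coordinates to B-coordinates.
Expressing b1 in B: b1 = -2f1 - 2f2 + 2f3, so column 1 of P is (-2, -2, 2).
Doing the same for each bj gives P = [[-2, 2, 1], [-2, 0, -2], [2, 2, 1]].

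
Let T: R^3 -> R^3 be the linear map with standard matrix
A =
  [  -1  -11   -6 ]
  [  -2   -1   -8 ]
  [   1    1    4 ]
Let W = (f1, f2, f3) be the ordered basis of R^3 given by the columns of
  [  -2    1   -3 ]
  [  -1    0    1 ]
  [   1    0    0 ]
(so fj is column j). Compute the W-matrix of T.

The j-th column of [T]_W is [T(fj)]_W.
T(f1) = A f1 = <7, -3, 1> = f1 + 3f2 - 2f3, so column 1 is <1, 3, -2>.
Repeating for f2, f3 and assembling the columns gives [[1, 1, -2], [3, -2, -3], [-2, -1, 3]].

[[1, 1, -2], [3, -2, -3], [-2, -1, 3]]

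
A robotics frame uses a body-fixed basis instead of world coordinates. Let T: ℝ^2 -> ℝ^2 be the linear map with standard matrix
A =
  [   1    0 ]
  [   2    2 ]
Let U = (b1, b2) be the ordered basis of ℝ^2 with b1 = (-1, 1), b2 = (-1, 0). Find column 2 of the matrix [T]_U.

Column 2 of [T]_U is the U-coordinate vector of T(b2).
In standard coordinates T(b2) = A b2 = (-1, -2).
Converting to U: (-1, -2) = -2b1 + 3b2, so the coordinate vector is (-2, 3).

(-2, 3)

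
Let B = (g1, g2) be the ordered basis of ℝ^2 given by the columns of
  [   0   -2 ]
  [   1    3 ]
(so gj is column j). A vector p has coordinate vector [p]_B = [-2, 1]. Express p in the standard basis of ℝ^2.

[-2, 1]

The coordinates say p = -2g1 + g2; adding the scaled basis vectors gives [-2, 1].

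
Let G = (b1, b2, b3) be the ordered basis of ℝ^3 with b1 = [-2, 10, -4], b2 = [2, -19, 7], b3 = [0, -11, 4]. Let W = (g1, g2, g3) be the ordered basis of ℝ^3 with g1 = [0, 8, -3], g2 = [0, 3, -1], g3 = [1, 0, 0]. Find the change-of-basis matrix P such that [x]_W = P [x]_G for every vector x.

Let M have columns bj and N have columns gj. Then for every x, N [x]_W = x = M [x]_G, so P = N^(-1) M.
Since det N = 1, N^(-1) has integer entries; multiplying gives P = [[2, -2, -1], [-2, -1, -1], [-2, 2, 0]].

[[2, -2, -1], [-2, -1, -1], [-2, 2, 0]]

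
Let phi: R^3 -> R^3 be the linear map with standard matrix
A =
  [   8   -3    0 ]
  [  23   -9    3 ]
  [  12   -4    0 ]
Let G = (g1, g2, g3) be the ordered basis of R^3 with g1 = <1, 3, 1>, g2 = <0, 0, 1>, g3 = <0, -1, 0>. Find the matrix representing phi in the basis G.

The j-th column of [phi]_G is [phi(gj)]_G.
phi(g1) = A g1 = <-1, -1, 0> = -g1 + g2 - 2g3, so column 1 is <-1, 1, -2>.
Repeating for g2, g3 and assembling the columns gives [[-1, 0, 3], [1, 0, 1], [-2, -3, 0]].

[[-1, 0, 3], [1, 0, 1], [-2, -3, 0]]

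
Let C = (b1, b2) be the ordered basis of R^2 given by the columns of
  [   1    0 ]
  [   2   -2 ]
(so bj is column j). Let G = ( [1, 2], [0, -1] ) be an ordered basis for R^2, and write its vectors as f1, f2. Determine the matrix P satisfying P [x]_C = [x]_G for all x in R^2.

Let M have columns bj and N have columns fj. Then for every x, N [x]_G = x = M [x]_C, so P = N^(-1) M.
Since det N = -1, N^(-1) has integer entries; multiplying gives P = [[1, 0], [0, 2]].

[[1, 0], [0, 2]]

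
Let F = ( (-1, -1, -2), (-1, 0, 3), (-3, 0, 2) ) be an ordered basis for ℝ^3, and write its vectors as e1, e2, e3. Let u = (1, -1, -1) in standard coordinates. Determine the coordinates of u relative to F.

(1, 1, -1)

[u]_F is the unique c with M c = u, where M has columns e1, ..., e3.
Gaussian elimination on [M | u] yields c = (1, 1, -1).
Check: e1 + e2 - e3 = (1, -1, -1).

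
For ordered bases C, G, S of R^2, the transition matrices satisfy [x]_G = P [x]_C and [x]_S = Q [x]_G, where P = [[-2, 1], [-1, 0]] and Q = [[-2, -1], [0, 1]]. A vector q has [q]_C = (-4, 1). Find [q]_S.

Apply P to get G-coordinates (9, 4), then Q to get S-coordinates.
The result is [q]_S = (-22, 4).

(-22, 4)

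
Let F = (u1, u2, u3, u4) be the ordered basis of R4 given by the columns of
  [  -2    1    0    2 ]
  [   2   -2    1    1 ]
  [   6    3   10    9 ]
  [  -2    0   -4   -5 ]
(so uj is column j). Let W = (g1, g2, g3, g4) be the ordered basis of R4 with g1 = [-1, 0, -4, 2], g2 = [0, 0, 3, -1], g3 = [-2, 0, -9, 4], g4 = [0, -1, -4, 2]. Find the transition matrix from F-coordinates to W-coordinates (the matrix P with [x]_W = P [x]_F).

Column j of P is [uj]_W, since P maps F-coordinates to W-coordinates.
Expressing u1 in W: u1 = 2g1 + 2g2 + 0·g3 - 2g4, so column 1 of P is [2, 2, 0, -2].
Doing the same for each uj gives P = [[2, 1, 0, -2], [2, 2, 2, -1], [0, -1, 0, 0], [-2, 2, -1, -1]].

[[2, 1, 0, -2], [2, 2, 2, -1], [0, -1, 0, 0], [-2, 2, -1, -1]]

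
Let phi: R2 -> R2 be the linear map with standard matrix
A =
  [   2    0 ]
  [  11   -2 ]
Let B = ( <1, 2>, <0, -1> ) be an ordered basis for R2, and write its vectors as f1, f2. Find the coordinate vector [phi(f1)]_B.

<2, -3>

Compute phi(f1) = A f1 = <2, 7> in standard coordinates.
Then write this in B-coordinates: solve for y in y_1 f1 + y_2 f2 = <2, 7>.
This gives y = <2, -3>, which is column 1 of [phi]_B.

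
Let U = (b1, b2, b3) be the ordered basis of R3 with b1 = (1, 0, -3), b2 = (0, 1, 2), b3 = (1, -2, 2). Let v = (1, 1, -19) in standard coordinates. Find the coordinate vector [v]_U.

(3, -3, -2)

Write v = c_1 b1 + ... + c_3 b3 and solve for the c_i.
Gaussian elimination on [M | v] yields c = (3, -3, -2).
Check: 3b1 - 3b2 - 2b3 = (1, 1, -19).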